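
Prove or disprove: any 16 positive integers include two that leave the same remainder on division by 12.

Yes.

There are exactly 12 possible remainders on division by 12.
Since 16 > 12, two of the 16 integers must share a residue class by the pigeonhole principle; call them a and b.
That is, a and b leave the same remainder on division by 12, as claimed.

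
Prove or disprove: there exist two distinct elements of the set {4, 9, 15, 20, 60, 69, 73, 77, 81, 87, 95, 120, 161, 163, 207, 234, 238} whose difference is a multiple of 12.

9 mod 12 = 9 and 69 mod 12 = 9, so 69 − 9 = 60 = 5·12.

The pair (9, 69) works.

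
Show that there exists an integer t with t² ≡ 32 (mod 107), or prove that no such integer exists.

107 is prime, so by Euler's criterion 32 is a square mod 107 iff 32^((107−1)/2) = 32^53 ≡ 1 (mod 107).
Squaring successively (mod 107): 32^2 = 1024 ≡ 61; 32^4 ≡ 61² = 3721 ≡ 83; 32^8 ≡ 83² = 6889 ≡ 41; 32^16 ≡ 41² = 1681 ≡ 76; 32^32 ≡ 76² = 5776 ≡ 105.
Since 53 = 32 + 16 + 4 + 1, 32^53 ≡ 105 · 76 · 83 · 32; multiplying out mod 107: 105·76 = 7980 ≡ 62, then 62·83 = 5146 ≡ 10, then 10·32 = 320 ≡ 106. Thus 32^53 ≡ 106 ≡ −1 (mod 107).
The value −1 means 32 is a non-residue modulo 107, so t² ≡ 32 (mod 107) is impossible.

There is no such integer.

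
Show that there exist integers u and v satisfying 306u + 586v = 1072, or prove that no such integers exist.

u = 105, v = -53

Every value of 306u + 586v is a multiple of gcd(306, 586) = 2; since 2 ∣ 1072, solutions exist.
Dividing through by 2 reduces the equation to 153u + 293v = 536.
Dividing repeatedly: 293 = 1·153 + 140, 153 = 1·140 + 13, 140 = 10·13 + 10, 13 = 1·10 + 3, 10 = 3·3 + 1, 3 = 3·1 + 0.
Back-substituting, 1 = 10 − 3·3 = 10 − 3·(13 − 1·10) = −3·13 + 4·10 = −3·13 + 4·(140 − 10·13) = 4·140 − 43·13 = 4·140 − 43·(153 − 1·140) = −43·153 + 47·140 = −43·153 + 47·(293 − 1·153) = 47·293 − 90·153; that is, 153·(-90) + 293·47 = 1.
Scaling by 536 gives the particular solution (u, v) = (-48240, 25192).
The general solution is u = -48240 + 293k, v = 25192 − 153k; taking k = 165 gives the smaller pair u = 105, v = -53.
Indeed 306·105 + 586·(-53) = 32130 − 31058 = 1072.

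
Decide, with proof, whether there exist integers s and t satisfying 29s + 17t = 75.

29 and 17 are coprime, so 29s + 17t ranges over all of ℤ.
Run the Euclidean algorithm on 29 and 17: 29 = 1·17 + 12, 17 = 1·12 + 5, 12 = 2·5 + 2, 5 = 2·2 + 1, 2 = 2·1 + 0.
Back-substituting, 1 = 5 − 2·2 = 5 − 2·(12 − 2·5) = −2·12 + 5·5 = −2·12 + 5·(17 − 1·12) = 5·17 − 7·12 = 5·17 − 7·(29 − 1·17) = −7·29 + 12·17; that is, 29·(-7) + 17·12 = 1.
Multiplying through by 75: s = (-7)·75 = -525, t = 12·75 = 900 is a solution.
The general solution is s = -525 + 17k, t = 900 − 29k; taking k = 31 gives the smaller pair s = 2, t = 1.
Check: 29·2 + 17·1 = 58 + 17 = 75. ✓

s = 2, t = 1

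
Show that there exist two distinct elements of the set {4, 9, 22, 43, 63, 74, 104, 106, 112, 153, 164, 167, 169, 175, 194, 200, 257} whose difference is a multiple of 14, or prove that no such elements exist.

4 mod 14 = 4 and 74 mod 14 = 4, so 74 − 4 = 70 = 5·14.

The pair (4, 74) works.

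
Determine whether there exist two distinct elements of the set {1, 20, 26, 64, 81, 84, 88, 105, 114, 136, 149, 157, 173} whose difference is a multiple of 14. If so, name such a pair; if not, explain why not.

Two integers differ by a multiple of 14 exactly when they have the same residue mod 14. The residues are 1↦1, 20↦6, 26↦12, 64↦8, 81↦11, 84↦0, 88↦4, 105↦7, 114↦2, 136↦10, 149↦9, 157↦3, 173↦5.
No residue repeats among the 13 elements, so no pair has difference ≡ 0 (mod 14).

There is no such pair.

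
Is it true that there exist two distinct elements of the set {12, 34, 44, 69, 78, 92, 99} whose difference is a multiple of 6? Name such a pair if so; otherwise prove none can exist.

Yes: 12 and 78.

Both 12 and 78 leave remainder 0 on division by 6; their difference 66 = 11·6 is a multiple of 6.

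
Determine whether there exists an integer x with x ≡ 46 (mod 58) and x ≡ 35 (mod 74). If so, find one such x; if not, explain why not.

Reduce both congruences modulo 2, which divides 58 and 74: they say x ≡ 46 (mod 2) and x ≡ 35 (mod 2).
However 46 ≡ 0 and 35 ≡ 1 (mod 2), and 0 ≠ 1.
Hence the system has no solution.

No such integer exists.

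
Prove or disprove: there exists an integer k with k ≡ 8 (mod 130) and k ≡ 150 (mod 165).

gcd(130, 165) = 5. If k ≡ 8 (mod 130) and k ≡ 150 (mod 165), then k ≡ 8 (mod 5) and k ≡ 150 (mod 5).
These are incompatible: 8 − 150 = -142 is not divisible by 5.
Therefore no such k exists.

No, no such integer exists.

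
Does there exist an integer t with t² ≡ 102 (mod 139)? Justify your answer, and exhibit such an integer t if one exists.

Apply Euler's criterion with the prime 139: 102 is a quadratic residue iff 102^69 ≡ 1 (mod 139), and a non-residue iff it is ≡ −1.
Repeated squaring mod 139: 102^2 = 10404 ≡ 118; 102^4 ≡ 118² = 13924 ≡ 24; 102^8 ≡ 24² = 576 ≡ 20; 102^16 ≡ 20² = 400 ≡ 122; 102^32 ≡ 122² = 14884 ≡ 11; 102^64 ≡ 11² = 121 ≡ 121.
Since 69 = 64 + 4 + 1, 102^69 ≡ 121 · 24 · 102; multiplying out mod 139: 121·24 = 2904 ≡ 124, then 124·102 = 12648 ≡ 138. Thus 102^69 ≡ 138 ≡ −1 (mod 139).
The value −1 means 102 is a non-residue modulo 139, so t² ≡ 102 (mod 139) is impossible.

No such integer exists.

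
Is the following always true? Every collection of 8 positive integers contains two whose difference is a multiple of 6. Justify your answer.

There are exactly 6 possible remainders on division by 6.
Since 8 > 6, two of the 8 integers must share a residue class by the pigeonhole principle; call them a and b.
Their difference a − b is then a multiple of 6.

True.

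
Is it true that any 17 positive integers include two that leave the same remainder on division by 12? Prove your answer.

Yes.

There are exactly 12 possible remainders on division by 12.
Since 17 > 12, two of the 17 integers must share a residue class by the pigeonhole principle; call them a and b.
So a and b have equal remainders mod 12, which is exactly what was to be shown.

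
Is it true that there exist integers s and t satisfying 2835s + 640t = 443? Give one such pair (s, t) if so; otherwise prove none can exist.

Any value of 2835s + 640t is a multiple of gcd(2835, 640) = 5.
But 443 is not a multiple of 5 (it leaves remainder 3).
Therefore 2835s + 640t = 443 has no solution in integers.

No such integers exist.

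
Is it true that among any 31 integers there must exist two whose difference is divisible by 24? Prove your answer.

Yes.

There are exactly 24 possible remainders on division by 24.
With 31 integers and only 24 classes, the pigeonhole principle forces two of them, say a and b, into the same class.
Their difference a − b is then a multiple of 24.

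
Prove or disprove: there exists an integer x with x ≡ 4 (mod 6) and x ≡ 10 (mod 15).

gcd(6, 15) = 3. A simultaneous solution exists iff 4 ≡ 10 (mod 3); here 4 mod 3 = 1 = 10 mod 3, so it does.
Step through x = 4, 4 + 6, 4 + 2·6, …: the values 4, 10 reduce mod 15 to 4, 10. The value 10 hits 10.
Indeed 10 ≡ 4 (mod 6) and 10 ≡ 10 (mod 15).

x = 10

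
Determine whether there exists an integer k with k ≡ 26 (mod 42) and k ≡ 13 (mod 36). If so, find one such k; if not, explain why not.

Reduce both congruences modulo 6, which divides 42 and 36: they say k ≡ 26 (mod 6) and k ≡ 13 (mod 6).
But 26 mod 6 = 2 while 13 mod 6 = 1, a contradiction.
Therefore no such k exists.

There is no such integer.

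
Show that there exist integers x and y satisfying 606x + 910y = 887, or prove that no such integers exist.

gcd(606, 910) = 2, so every integer of the form 606x + 910y is a multiple of 2.
But 887 = 2·443 + 1, so 2 ∤ 887.
Hence no integers x, y satisfy the equation.

No such integers exist.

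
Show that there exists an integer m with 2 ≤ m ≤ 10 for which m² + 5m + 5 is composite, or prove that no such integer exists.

m = 5

At m = 5: 5² + 5·5 + 5 = 55 = 5·11, which is composite.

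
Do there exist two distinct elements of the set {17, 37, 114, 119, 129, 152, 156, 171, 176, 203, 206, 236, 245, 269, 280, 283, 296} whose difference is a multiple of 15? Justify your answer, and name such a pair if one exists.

Reduce each element mod 15: 17↦2, 37↦7, 114↦9, 119↦14, 129↦9, 152↦2, 156↦6, 171↦6, 176↦11, 203↦8, 206↦11, 236↦11, 245↦5, 269↦14, 280↦10, 283↦13, 296↦11. The residue 2 repeats (at 17 and 152), and 152 − 17 = 135 = 9·15.

Yes: 17 and 152.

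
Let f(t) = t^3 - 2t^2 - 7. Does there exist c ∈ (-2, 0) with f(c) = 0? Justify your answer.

No such root exists.

f(-2) = -23 and f(0) = -7, both negative, so a sign-change argument is unavailable; we show f keeps this sign on the whole interval.
Shift to the endpoint 0: with t = −u (0 < u < 2), one computes f(−u) = -u^3 - 2u^2 - 7.
All 3 nonzero coefficients of this polynomial in u are negative; hence for u > 0 the value is a sum of negative terms (the constant -7 among them).
Therefore f(t) < 0 throughout (-2, 0), and f has no zero there.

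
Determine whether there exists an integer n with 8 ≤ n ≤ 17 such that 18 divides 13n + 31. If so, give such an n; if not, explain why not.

n = 17

At n = 17 we get 13·17 + 31 = 252, and 252 = 18·14.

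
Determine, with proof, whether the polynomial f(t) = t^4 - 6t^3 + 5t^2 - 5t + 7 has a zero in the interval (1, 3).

Such a root exists.

f(1) = 2 and f(3) = -44, which have opposite signs.
f is continuous everywhere (it is a polynomial), in particular on [1, 3].
By the Intermediate Value Theorem f must vanish at some point of (1, 3).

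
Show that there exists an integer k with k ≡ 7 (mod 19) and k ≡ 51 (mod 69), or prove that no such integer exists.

k = 672

Since 19 and 69 share no common factor, CRT says the pair of congruences has a solution (unique mod 1311).
Any solution of the first congruence is k = 7 + 19t; substituting into the second, 19t ≡ 51 − 7 ≡ 44 (mod 69).
Since 19·40 = 760 = 11·69 + 1, the inverse of 19 mod 69 is 40.
Therefore t ≡ 40·44 = 1760 ≡ 35 (mod 69).
With t = 35: k = 7 + 19·35 = 672.
Verify: 672 = 35·19 + 7 and 672 = 9·69 + 51. ✓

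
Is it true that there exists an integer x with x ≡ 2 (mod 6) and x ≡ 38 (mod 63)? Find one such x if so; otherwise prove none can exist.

Here gcd(6, 63) = 3, and both 2 and 38 leave remainder 2 mod 3, so the system is consistent.
List candidates x ≡ 2 (mod 6): 2, 8, 14, 20, 26, 32, 38. Modulo 63 these are 2, 8, 14, 20, 26, 32, 38; 38 gives 38 as required.
Verify: 38 = 6·6 + 2 and 38 = 0·63 + 38. ✓

x = 38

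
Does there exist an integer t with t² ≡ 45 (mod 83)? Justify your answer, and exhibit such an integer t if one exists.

No, no such integer exists.

Apply Euler's criterion with the prime 83: 45 is a quadratic residue iff 45^41 ≡ 1 (mod 83), and a non-residue iff it is ≡ −1.
Repeated squaring mod 83: 45^2 = 2025 ≡ 33; 45^4 ≡ 33² = 1089 ≡ 10; 45^8 ≡ 10² = 100 ≡ 17; 45^16 ≡ 17² = 289 ≡ 40; 45^32 ≡ 40² = 1600 ≡ 23.
Since 41 = 32 + 8 + 1, 45^41 ≡ 23 · 17 · 45; multiplying out mod 83: 23·17 = 391 ≡ 59, then 59·45 = 2655 ≡ 82. Thus 45^41 ≡ 82 ≡ −1 (mod 83).
The value −1 means 45 is a non-residue modulo 83, so t² ≡ 45 (mod 83) is impossible.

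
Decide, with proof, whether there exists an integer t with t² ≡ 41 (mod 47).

Apply Euler's criterion with the prime 47: 41 is a quadratic residue iff 41^23 ≡ 1 (mod 47), and a non-residue iff it is ≡ −1.
Repeated squaring mod 47: 41^2 = 1681 ≡ 36; 41^4 ≡ 36² = 1296 ≡ 27; 41^8 ≡ 27² = 729 ≡ 24; 41^16 ≡ 24² = 576 ≡ 12.
Since 23 = 16 + 4 + 2 + 1, 41^23 ≡ 12 · 27 · 36 · 41; multiplying out mod 47: 12·27 = 324 ≡ 42, then 42·36 = 1512 ≡ 8, then 8·41 = 328 ≡ 46. Thus 41^23 ≡ 46 ≡ −1 (mod 47).
By Euler's criterion 41 is a quadratic non-residue mod 47: no t satisfies t² ≡ 41 (mod 47).

No, no such integer exists.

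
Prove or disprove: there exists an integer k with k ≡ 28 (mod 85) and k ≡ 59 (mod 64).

Since 85 and 64 share no common factor, CRT says the pair of congruences has a solution (unique mod 5440).
Any solution of the first congruence is k = 28 + 85t; substituting into the second, 85t ≡ 59 − 28 ≡ 31 (mod 64).
85 ≡ 21 (mod 64), so this reads 21t ≡ 31 (mod 64). Invert 21 mod 64 by the Euclidean algorithm: 64 = 3·21 + 1, 21 = 21·1 + 0; back-substituting, 1 = 64 − 3·21. Hence 21·(-3) ≡ 1, so 21⁻¹ ≡ -3 ≡ 61 (mod 64).
Multiplying by 61: t ≡ 61·31 = 1891 ≡ 35 (mod 64).
Taking t = 35 gives k = 28 + 85·35 = 3003.
Check: 3003 mod 85 = 28, 3003 mod 64 = 59. ✓

k = 3003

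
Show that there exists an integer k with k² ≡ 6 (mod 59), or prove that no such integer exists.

59 is prime, so by Euler's criterion 6 is a square mod 59 iff 6^((59−1)/2) = 6^29 ≡ 1 (mod 59).
Squaring successively (mod 59): 6^2 = 36 ≡ 36; 6^4 ≡ 36² = 1296 ≡ 57; 6^8 ≡ 57² = 3249 ≡ 4; 6^16 ≡ 4² = 16 ≡ 16.
Since 29 = 16 + 8 + 4 + 1, 6^29 ≡ 16 · 4 · 57 · 6; multiplying out mod 59: 16·4 = 64 ≡ 5, then 5·57 = 285 ≡ 49, then 49·6 = 294 ≡ 58. Thus 6^29 ≡ 58 ≡ −1 (mod 59).
By Euler's criterion 6 is a quadratic non-residue mod 59: no k satisfies k² ≡ 6 (mod 59).

No, no such integer exists.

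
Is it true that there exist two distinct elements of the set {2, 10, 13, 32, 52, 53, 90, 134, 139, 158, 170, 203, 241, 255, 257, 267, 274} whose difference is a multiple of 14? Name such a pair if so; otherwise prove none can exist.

Reduce each element mod 14: 2↦2, 10↦10, 13↦13, 32↦4, 52↦10, 53↦11, 90↦6, 134↦8, 139↦13, 158↦4, 170↦2, 203↦7, 241↦3, 255↦3, 257↦5, 267↦1, 274↦8. The residue 2 repeats (at 2 and 170), and 170 − 2 = 168 = 12·14.

The pair (2, 170) works.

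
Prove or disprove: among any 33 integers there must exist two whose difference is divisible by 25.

There are exactly 25 possible remainders on division by 25.
Since 33 > 25, two of the 33 integers must share a residue class by the pigeonhole principle; call them a and b.
Then a ≡ b (mod 25), i.e. 25 ∣ (a − b).

Yes.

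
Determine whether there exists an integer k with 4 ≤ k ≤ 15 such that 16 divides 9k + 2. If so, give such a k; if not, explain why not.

k = 14 works, since 9·14 + 2 = 128 = 8·16.

k = 14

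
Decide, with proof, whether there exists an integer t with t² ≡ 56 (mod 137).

t = 59

Take t = 59. Then 59² = 3481 = 25·137 + 56, so 59² ≡ 56 (mod 137).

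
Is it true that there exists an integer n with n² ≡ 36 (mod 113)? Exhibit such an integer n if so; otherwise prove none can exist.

Take n = 6. Then 6² = 36, and since 0 ≤ 36 < 113 this is already reduced: 6² ≡ 36 (mod 113).

n = 6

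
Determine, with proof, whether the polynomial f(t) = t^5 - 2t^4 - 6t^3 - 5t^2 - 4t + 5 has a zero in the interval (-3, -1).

f(-3) = -271 and f(-1) = 7, which have opposite signs.
Since f is a polynomial it is continuous on [-3, -1].
By the Intermediate Value Theorem, f takes the value 0 somewhere in the open interval.

Yes, f has a root in the interval.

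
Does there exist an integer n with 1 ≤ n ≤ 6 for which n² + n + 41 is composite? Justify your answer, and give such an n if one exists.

The values for n = 1, 2, …, 6 are 43, 47, 53, 61, 71, 83, and each of these is prime.
So no value in the range makes the expression composite.

No, no such integer n in that range exists.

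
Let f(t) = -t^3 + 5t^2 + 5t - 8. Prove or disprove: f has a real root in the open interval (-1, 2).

Yes, f has a root in the interval.

f(-1) = -7 and f(2) = 14, which have opposite signs.
Since f is a polynomial it is continuous on [-1, 2].
By the Intermediate Value Theorem f must vanish at some point of (-1, 2).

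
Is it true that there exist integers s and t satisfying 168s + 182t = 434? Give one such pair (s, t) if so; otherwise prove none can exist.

gcd(168, 182) = 14, and 14 divides 434, so integer solutions exist.
Dividing through by 14 reduces the equation to 12s + 13t = 31.
Run the Euclidean algorithm on 13 and 12: 13 = 1·12 + 1, 12 = 12·1 + 0.
Working back up the chain: 1 = 13 − 1·12. So 12·(-1) + 13·1 = 1.
Times 31: 12·(-31) + 13·31 = 31, so (-31, 31) solves it.
Adding 3·13 to s and subtracting 3·12 from t gives the tidier solution (8, -5).
Check: 168·8 + 182·(-5) = 1344 − 910 = 434. ✓

s = 8, t = -5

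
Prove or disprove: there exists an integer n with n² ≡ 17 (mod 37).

There is no such integer.

Apply Euler's criterion with the prime 37: 17 is a quadratic residue iff 17^18 ≡ 1 (mod 37), and a non-residue iff it is ≡ −1.
Repeated squaring mod 37: 17^2 = 289 ≡ 30; 17^4 ≡ 30² = 900 ≡ 12; 17^8 ≡ 12² = 144 ≡ 33; 17^16 ≡ 33² = 1089 ≡ 16.
Since 18 = 16 + 2, 17^18 ≡ 16 · 30; multiplying out mod 37: 16·30 = 480 ≡ 36. Thus 17^18 ≡ 36 ≡ −1 (mod 37).
The value −1 means 17 is a non-residue modulo 37, so n² ≡ 17 (mod 37) is impossible.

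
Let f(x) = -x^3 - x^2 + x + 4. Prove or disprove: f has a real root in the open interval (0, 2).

Yes, f has a root in the interval.

f(0) = 4 and f(2) = -6, which have opposite signs.
f is continuous everywhere (it is a polynomial), in particular on [0, 2].
By the Intermediate Value Theorem f must vanish at some point of (0, 2).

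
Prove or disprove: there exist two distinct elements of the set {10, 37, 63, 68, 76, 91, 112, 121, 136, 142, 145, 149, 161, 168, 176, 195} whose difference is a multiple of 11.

Reduce each element mod 11: 10↦10, 37↦4, 63↦8, 68↦2, 76↦10, 91↦3, 112↦2, 121↦0, 136↦4, 142↦10, 145↦2, 149↦6, 161↦7, 168↦3, 176↦0, 195↦8. The residue 10 repeats (at 10 and 76), and 76 − 10 = 66 = 6·11.

Yes: 10 and 76.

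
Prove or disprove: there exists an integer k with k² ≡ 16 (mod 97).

k = 93

k = 93 works: 93² = 8649, and 8649 − 16 = 8633 = 89·97.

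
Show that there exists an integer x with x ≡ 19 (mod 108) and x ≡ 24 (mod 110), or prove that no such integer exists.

No such integer exists.

gcd(108, 110) = 2. If x ≡ 19 (mod 108) and x ≡ 24 (mod 110), then x ≡ 19 (mod 2) and x ≡ 24 (mod 2).
These are incompatible: 19 − 24 = -5 is not divisible by 2.
Therefore no such x exists.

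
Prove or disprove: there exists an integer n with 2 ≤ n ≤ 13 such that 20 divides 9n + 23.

n = 13

For n = 2, 3, …, 12 the values 41, 50, 59, 68, 77, 86, 95, 104, 113, 122, 131 are not multiples of 20. n = 13 works, since 9·13 + 23 = 140 = 7·20.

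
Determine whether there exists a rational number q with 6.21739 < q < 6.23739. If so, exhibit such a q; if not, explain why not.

q = 56/9

Scale by 9: the interval becomes (55.95651, 56.13651), which contains the integer 56.
Hence 56/9 is a rational number with 6.21739 < 56/9 < 6.23739.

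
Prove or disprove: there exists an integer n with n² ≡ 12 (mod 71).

n = 56 works: 56² = 3136, and 3136 − 12 = 3124 = 44·71.

n = 56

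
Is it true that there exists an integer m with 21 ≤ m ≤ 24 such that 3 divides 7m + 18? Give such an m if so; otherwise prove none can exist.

At m = 21 we get 7·21 + 18 = 165, and 165 = 3·55.

m = 21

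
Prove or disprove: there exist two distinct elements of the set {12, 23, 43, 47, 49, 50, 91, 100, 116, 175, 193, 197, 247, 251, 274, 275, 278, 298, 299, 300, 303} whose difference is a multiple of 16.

The pair (12, 300) works.

Both 12 and 300 leave remainder 12 on division by 16; their difference 288 = 18·16 is a multiple of 16.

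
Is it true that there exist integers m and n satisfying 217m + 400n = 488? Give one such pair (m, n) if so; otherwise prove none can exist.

Since gcd(217, 400) = 1, every integer is an integer combination of 217 and 400.
Dividing repeatedly: 400 = 1·217 + 183, 217 = 1·183 + 34, 183 = 5·34 + 13, 34 = 2·13 + 8, 13 = 1·8 + 5, 8 = 1·5 + 3, 5 = 1·3 + 2, 3 = 1·2 + 1, 2 = 2·1 + 0.
Working back up the chain: 1 = 3 − 1·2 = 3 − (5 − 1·3) = −5 + 2·3 = −5 + 2·(8 − 1·5) = 2·8 − 3·5 = 2·8 − 3·(13 − 1·8) = −3·13 + 5·8 = −3·13 + 5·(34 − 2·13) = 5·34 − 13·13 = 5·34 − 13·(183 − 5·34) = −13·183 + 70·34 = −13·183 + 70·(217 − 1·183) = 70·217 − 83·183 = 70·217 − 83·(400 − 1·217) = −83·400 + 153·217. So 217·153 + 400·(-83) = 1.
Times 488: 217·74664 + 400·(-40504) = 488, so (74664, -40504) solves it.
The general solution is m = 74664 + 400k, n = -40504 − 217k; taking k = -186 gives the smaller pair m = 264, n = -142.
Check: 217·264 + 400·(-142) = 57288 − 56800 = 488. ✓

m = 264, n = -142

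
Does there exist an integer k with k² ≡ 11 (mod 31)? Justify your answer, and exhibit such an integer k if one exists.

Apply Euler's criterion with the prime 31: 11 is a quadratic residue iff 11^15 ≡ 1 (mod 31), and a non-residue iff it is ≡ −1.
Repeated squaring mod 31: 11^2 = 121 ≡ 28; 11^4 ≡ 28² = 784 ≡ 9; 11^8 ≡ 9² = 81 ≡ 19.
Since 15 = 8 + 4 + 2 + 1, 11^15 ≡ 19 · 9 · 28 · 11; multiplying out mod 31: 19·9 = 171 ≡ 16, then 16·28 = 448 ≡ 14, then 14·11 = 154 ≡ 30. Thus 11^15 ≡ 30 ≡ −1 (mod 31).
The value −1 means 11 is a non-residue modulo 31, so k² ≡ 11 (mod 31) is impossible.

No, no such integer exists.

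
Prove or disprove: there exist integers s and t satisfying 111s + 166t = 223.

s = 5, t = -2

Since gcd(111, 166) = 1, every integer is an integer combination of 111 and 166.
Dividing repeatedly: 166 = 1·111 + 55, 111 = 2·55 + 1, 55 = 55·1 + 0.
Unwinding: 1 = 111 − 2·55 = 111 − 2·(166 − 1·111) = −2·166 + 3·111, i.e. 111·3 + 166·(-2) = 1.
Scaling by 223 gives the particular solution (s, t) = (669, -446).
Subtracting 4·166 from s and adding 4·111 to t gives the tidier solution (5, -2).
Indeed 111·5 + 166·(-2) = 555 − 332 = 223.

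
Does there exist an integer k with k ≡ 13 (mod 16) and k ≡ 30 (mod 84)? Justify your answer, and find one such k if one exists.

Both moduli are multiples of 4 = gcd(16, 84), so any solution would satisfy k ≡ 13 and k ≡ 30 modulo 4 simultaneously.
But 13 mod 4 = 1 while 30 mod 4 = 2, a contradiction.
So no integer satisfies both congruences.

No, no such integer exists.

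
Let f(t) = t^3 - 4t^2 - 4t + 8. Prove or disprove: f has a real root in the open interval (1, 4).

Such a root exists.

f(1) = 1 and f(4) = -8, which have opposite signs.
As a polynomial, f is continuous on every closed interval.
By the Intermediate Value Theorem, f takes the value 0 somewhere in the open interval.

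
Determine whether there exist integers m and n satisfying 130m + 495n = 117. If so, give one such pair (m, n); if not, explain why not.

Any value of 130m + 495n is a multiple of gcd(130, 495) = 5.
But 117 = 5·23 + 2, so 5 ∤ 117.
Hence no integers m, n satisfy the equation.

No, no such integers exist.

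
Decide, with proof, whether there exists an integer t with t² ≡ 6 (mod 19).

t = 14

t = 14 works: 14² = 196, and 196 − 6 = 190 = 10·19.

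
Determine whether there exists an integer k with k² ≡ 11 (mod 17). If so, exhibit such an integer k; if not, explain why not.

No, no such integer exists.

Computing k² mod 17 for k = 0, 1, …, 8 (enough, by the symmetry k ↦ 17 − k) gives 0, 1, 4, 9, 16, 8, 2, 15, 13.
The set of squares mod 17 is therefore {0, 1, 2, 4, 8, 9, 13, 15, 16}, which does not contain 11.
Hence no integer k has k² ≡ 11 (mod 17).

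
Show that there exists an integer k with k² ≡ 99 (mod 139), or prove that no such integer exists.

Take k = 88. Then 88² = 7744 = 55·139 + 99, so 88² ≡ 99 (mod 139).

k = 88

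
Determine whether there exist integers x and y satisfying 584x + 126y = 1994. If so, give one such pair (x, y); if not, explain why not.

x = 58, y = -253

Every value of 584x + 126y is a multiple of gcd(584, 126) = 2; since 2 ∣ 1994, solutions exist.
Dividing through by 2 reduces the equation to 292x + 63y = 997.
Euclidean algorithm: 292 = 4·63 + 40, 63 = 1·40 + 23, 40 = 1·23 + 17, 23 = 1·17 + 6, 17 = 2·6 + 5, 6 = 1·5 + 1, 5 = 5·1 + 0.
Working back up the chain: 1 = 6 − 1·5 = 6 − (17 − 2·6) = −17 + 3·6 = −17 + 3·(23 − 1·17) = 3·23 − 4·17 = 3·23 − 4·(40 − 1·23) = −4·40 + 7·23 = −4·40 + 7·(63 − 1·40) = 7·63 − 11·40 = 7·63 − 11·(292 − 4·63) = −11·292 + 51·63. So 292·(-11) + 63·51 = 1.
Scaling by 997 gives the particular solution (x, y) = (-10967, 50847).
Adding 175·63 to x and subtracting 175·292 from y gives the tidier solution (58, -253).
Indeed 584·58 + 126·(-253) = 33872 − 31878 = 1994.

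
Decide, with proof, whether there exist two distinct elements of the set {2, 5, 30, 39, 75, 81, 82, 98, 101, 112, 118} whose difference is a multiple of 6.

Yes: 2 and 98.

Both 2 and 98 leave remainder 2 on division by 6; their difference 96 = 16·6 is a multiple of 6.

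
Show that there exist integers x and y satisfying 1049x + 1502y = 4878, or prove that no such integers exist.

Since gcd(1049, 1502) = 1, every integer is an integer combination of 1049 and 1502.
Run the Euclidean algorithm on 1502 and 1049: 1502 = 1·1049 + 453, 1049 = 2·453 + 143, 453 = 3·143 + 24, 143 = 5·24 + 23, 24 = 1·23 + 1, 23 = 23·1 + 0.
Unwinding: 1 = 24 − 1·23 = 24 − (143 − 5·24) = −143 + 6·24 = −143 + 6·(453 − 3·143) = 6·453 − 19·143 = 6·453 − 19·(1049 − 2·453) = −19·1049 + 44·453 = −19·1049 + 44·(1502 − 1·1049) = 44·1502 − 63·1049, i.e. 1049·(-63) + 1502·44 = 1.
Times 4878: 1049·(-307314) + 1502·214632 = 4878, so (-307314, 214632) solves it.
Shifting by a multiple of (1502, −1049) keeps it a solution: x = -307314 + 205·1502 = 596, y = 214632 − 205·1049 = -413.
Check: 1049·596 + 1502·(-413) = 625204 − 620326 = 4878. ✓

x = 596, y = -413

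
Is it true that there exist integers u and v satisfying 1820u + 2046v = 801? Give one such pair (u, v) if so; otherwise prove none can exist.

No such integers exist.

Both 1820 and 2046 are divisible by gcd(1820, 2046) = 2, hence so is any combination 1820u + 2046v.
But 801 is not a multiple of 2 (it leaves remainder 1).
So the equation is unsolvable over ℤ.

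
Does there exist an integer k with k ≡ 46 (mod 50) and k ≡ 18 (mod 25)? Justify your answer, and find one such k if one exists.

No such integer exists.

Both moduli are multiples of 25 = gcd(50, 25), so any solution would satisfy k ≡ 46 and k ≡ 18 modulo 25 simultaneously.
These are incompatible: 46 − 18 = 28 is not divisible by 25.
Therefore no such k exists.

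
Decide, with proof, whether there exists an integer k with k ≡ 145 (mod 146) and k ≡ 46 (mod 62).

Both moduli are multiples of 2 = gcd(146, 62), so any solution would satisfy k ≡ 145 and k ≡ 46 modulo 2 simultaneously.
These are incompatible: 145 − 46 = 99 is not divisible by 2.
So no integer satisfies both congruences.

There is no such integer.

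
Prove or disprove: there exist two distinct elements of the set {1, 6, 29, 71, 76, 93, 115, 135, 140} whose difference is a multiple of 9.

Reduce each element modulo 9: 1↦1, 6↦6, 29↦2, 71↦8, 76↦4, 93↦3, 115↦7, 135↦0, 140↦5.
These 9 residues are pairwise different, hence no difference of two elements is divisible by 9.

There is no such pair.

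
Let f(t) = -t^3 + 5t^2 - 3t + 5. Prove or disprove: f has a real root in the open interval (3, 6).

Yes, f has a root in the interval.

f(3) = 14 and f(6) = -49, which have opposite signs.
f is continuous everywhere (it is a polynomial), in particular on [3, 6].
By the Intermediate Value Theorem, f takes the value 0 somewhere in the open interval.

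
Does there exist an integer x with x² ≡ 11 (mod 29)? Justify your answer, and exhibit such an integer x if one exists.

There is no such integer.

Apply Euler's criterion with the prime 29: 11 is a quadratic residue iff 11^14 ≡ 1 (mod 29), and a non-residue iff it is ≡ −1.
Squaring successively (mod 29): 11^2 = 121 ≡ 5; 11^4 ≡ 5² = 25 ≡ 25; 11^8 ≡ 25² = 625 ≡ 16.
Since 14 = 8 + 4 + 2, 11^14 ≡ 16 · 25 · 5; multiplying out mod 29: 16·25 = 400 ≡ 23, then 23·5 = 115 ≡ 28. Thus 11^14 ≡ 28 ≡ −1 (mod 29).
By Euler's criterion 11 is a quadratic non-residue mod 29: no x satisfies x² ≡ 11 (mod 29).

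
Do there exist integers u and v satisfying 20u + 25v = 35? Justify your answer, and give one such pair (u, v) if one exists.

u = 3, v = -1

gcd(20, 25) = 5, and 5 divides 35, so integer solutions exist.
Dividing through by 5 reduces the equation to 4u + 5v = 7.
Dividing repeatedly: 5 = 1·4 + 1, 4 = 4·1 + 0.
Working back up the chain: 1 = 5 − 1·4. So 4·(-1) + 5·1 = 1.
Scaling by 7 gives the particular solution (u, v) = (-7, 7).
Shifting by a multiple of (5, −4) keeps it a solution: u = -7 + 2·5 = 3, v = 7 − 2·4 = -1.
Indeed 20·3 + 25·(-1) = 60 − 25 = 35.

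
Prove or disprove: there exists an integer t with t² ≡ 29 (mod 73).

No such integer exists.

73 is prime, so by Euler's criterion 29 is a square mod 73 iff 29^((73−1)/2) = 29^36 ≡ 1 (mod 73).
Squaring successively (mod 73): 29^2 = 841 ≡ 38; 29^4 ≡ 38² = 1444 ≡ 57; 29^8 ≡ 57² = 3249 ≡ 37; 29^16 ≡ 37² = 1369 ≡ 55; 29^32 ≡ 55² = 3025 ≡ 32.
Since 36 = 32 + 4, 29^36 ≡ 32 · 57; multiplying out mod 73: 32·57 = 1824 ≡ 72. Thus 29^36 ≡ 72 ≡ −1 (mod 73).
By Euler's criterion 29 is a quadratic non-residue mod 73: no t satisfies t² ≡ 29 (mod 73).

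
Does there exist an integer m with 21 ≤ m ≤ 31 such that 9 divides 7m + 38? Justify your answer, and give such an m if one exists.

m = 28 works, since 7·28 + 38 = 234 = 26·9.

m = 28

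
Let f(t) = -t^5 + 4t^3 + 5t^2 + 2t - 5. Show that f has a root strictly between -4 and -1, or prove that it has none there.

Such a root exists.

f(-4) = 835 and f(-1) = -5, which have opposite signs.
f is continuous everywhere (it is a polynomial), in particular on [-4, -1].
By the Intermediate Value Theorem, f takes the value 0 somewhere in the open interval.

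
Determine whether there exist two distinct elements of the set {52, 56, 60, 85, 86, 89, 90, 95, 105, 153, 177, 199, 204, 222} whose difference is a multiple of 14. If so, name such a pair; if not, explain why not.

No such pair exists.

Two integers differ by a multiple of 14 exactly when they have the same residue mod 14. The residues are 52↦10, 56↦0, 60↦4, 85↦1, 86↦2, 89↦5, 90↦6, 95↦11, 105↦7, 153↦13, 177↦9, 199↦3, 204↦8, 222↦12.
All 14 residues are distinct, so no two elements differ by a multiple of 14.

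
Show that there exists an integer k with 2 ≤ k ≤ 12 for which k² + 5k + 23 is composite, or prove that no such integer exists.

There is no such integer k in that range.

The values for k = 2, 3, …, 12 are 37, 47, 59, 73, 89, 107, 127, 149, 173, 199, 227, and each of these is prime.
So no value in the range makes the expression composite.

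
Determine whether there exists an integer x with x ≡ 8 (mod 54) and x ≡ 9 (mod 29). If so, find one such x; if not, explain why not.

Since 54 and 29 share no common factor, CRT says the pair of congruences has a solution (unique mod 1566).
Write x = 8 + 54t and require 8 + 54t ≡ 9 (mod 29), i.e. 54t ≡ 1 (mod 29).
54 ≡ 25 (mod 29), so this reads 25t ≡ 1 (mod 29). Invert 25 mod 29 by the Euclidean algorithm: 29 = 1·25 + 4, 25 = 6·4 + 1, 4 = 4·1 + 0; back-substituting, 1 = 25 − 6·4 = 25 − 6·(29 − 1·25) = −6·29 + 7·25. Hence 25·7 ≡ 1, so 25⁻¹ ≡ 7 (mod 29).
Therefore t ≡ 7·1 = 7 (mod 29).
Taking t = 7 gives x = 8 + 54·7 = 386.
Indeed 386 ≡ 8 (mod 54) and 386 ≡ 9 (mod 29).

x = 386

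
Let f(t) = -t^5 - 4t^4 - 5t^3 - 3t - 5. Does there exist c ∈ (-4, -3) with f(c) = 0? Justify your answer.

No such root exists.

The endpoint values f(-4) = 327 and f(-3) = 58 are both positive. Claim: f(t) > 0 for every t in (-4, -3).
Shift to the endpoint -3: with t = -3 − u (0 < u < 1), one computes f(-3 − u) = u^5 + 11u^4 + 47u^3 + 99u^2 + 111u + 58.
All 6 nonzero coefficients of this polynomial in u are positive; hence for u > 0 the value is a sum of positive terms (the constant 58 among them).
Therefore f(t) > 0 throughout (-4, -3), and f has no zero there.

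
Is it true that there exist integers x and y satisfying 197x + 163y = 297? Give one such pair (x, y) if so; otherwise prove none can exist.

x = 119, y = -142

197 and 163 are coprime, so 197x + 163y ranges over all of ℤ.
Euclidean algorithm: 197 = 1·163 + 34, 163 = 4·34 + 27, 34 = 1·27 + 7, 27 = 3·7 + 6, 7 = 1·6 + 1, 6 = 6·1 + 0.
Working back up the chain: 1 = 7 − 1·6 = 7 − (27 − 3·7) = −27 + 4·7 = −27 + 4·(34 − 1·27) = 4·34 − 5·27 = 4·34 − 5·(163 − 4·34) = −5·163 + 24·34 = −5·163 + 24·(197 − 1·163) = 24·197 − 29·163. So 197·24 + 163·(-29) = 1.
Scaling by 297 gives the particular solution (x, y) = (7128, -8613).
The general solution is x = 7128 + 163k, y = -8613 − 197k; taking k = -43 gives the smaller pair x = 119, y = -142.
Indeed 197·119 + 163·(-142) = 23443 − 23146 = 297.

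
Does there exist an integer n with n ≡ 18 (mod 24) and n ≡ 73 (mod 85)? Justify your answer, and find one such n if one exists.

Since 24 and 85 share no common factor, CRT says the pair of congruences has a solution (unique mod 2040).
Write n = 18 + 24t and require 18 + 24t ≡ 73 (mod 85), i.e. 24t ≡ 55 (mod 85).
Note 24·39 = 936 ≡ 1 (mod 85) (as 936 − 1 = 11·85), so 24⁻¹ ≡ 39.
Therefore t ≡ 39·55 = 2145 ≡ 20 (mod 85).
With t = 20: n = 18 + 24·20 = 498.
Indeed 498 ≡ 18 (mod 24) and 498 ≡ 73 (mod 85).

n = 498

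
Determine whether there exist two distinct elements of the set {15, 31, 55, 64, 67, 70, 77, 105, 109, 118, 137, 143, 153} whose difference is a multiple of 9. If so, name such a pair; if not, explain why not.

Yes: 15 and 105.

Reduce each element mod 9: 15↦6, 31↦4, 55↦1, 64↦1, 67↦4, 70↦7, 77↦5, 105↦6, 109↦1, 118↦1, 137↦2, 143↦8, 153↦0. The residue 6 repeats (at 15 and 105), and 105 − 15 = 90 = 10·9.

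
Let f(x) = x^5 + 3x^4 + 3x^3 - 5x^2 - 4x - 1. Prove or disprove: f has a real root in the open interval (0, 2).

f(0) = -1 and f(2) = 75, which have opposite signs.
f is continuous everywhere (it is a polynomial), in particular on [0, 2].
By the Intermediate Value Theorem f must vanish at some point of (0, 2).

Yes, f has a root in the interval.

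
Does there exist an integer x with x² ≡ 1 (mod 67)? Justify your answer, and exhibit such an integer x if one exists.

x = 66

x = 66 works: 66² = 4356, and 4356 − 1 = 4355 = 65·67.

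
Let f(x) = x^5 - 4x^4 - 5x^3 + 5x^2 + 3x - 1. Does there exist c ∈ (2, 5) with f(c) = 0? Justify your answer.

f(2) = -47 and f(5) = 139, which have opposite signs.
As a polynomial, f is continuous on every closed interval.
By the Intermediate Value Theorem f must vanish at some point of (2, 5).

Such a root exists.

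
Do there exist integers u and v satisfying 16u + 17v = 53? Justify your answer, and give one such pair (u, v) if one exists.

Since gcd(16, 17) = 1, every integer is an integer combination of 16 and 17.
Dividing repeatedly: 17 = 1·16 + 1, 16 = 16·1 + 0.
Unwinding: 1 = 17 − 1·16, i.e. 16·(-1) + 17·1 = 1.
Multiplying through by 53: u = (-1)·53 = -53, v = 1·53 = 53 is a solution.
Shifting by a multiple of (17, −16) keeps it a solution: u = -53 + 4·17 = 15, v = 53 − 4·16 = -11.
Indeed 16·15 + 17·(-11) = 240 − 187 = 53.

u = 15, v = -11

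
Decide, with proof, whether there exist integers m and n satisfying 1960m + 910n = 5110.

Every value of 1960m + 910n is a multiple of gcd(1960, 910) = 70; since 70 ∣ 5110, solutions exist.
Dividing through by 70 reduces the equation to 28m + 13n = 73.
Dividing repeatedly: 28 = 2·13 + 2, 13 = 6·2 + 1, 2 = 2·1 + 0.
Unwinding: 1 = 13 − 6·2 = 13 − 6·(28 − 2·13) = −6·28 + 13·13, i.e. 28·(-6) + 13·13 = 1.
Scaling by 73 gives the particular solution (m, n) = (-438, 949).
The general solution is m = -438 + 13k, n = 949 − 28k; taking k = 34 gives the smaller pair m = 4, n = -3.
Check: 1960·4 + 910·(-3) = 7840 − 2730 = 5110. ✓

m = 4, n = -3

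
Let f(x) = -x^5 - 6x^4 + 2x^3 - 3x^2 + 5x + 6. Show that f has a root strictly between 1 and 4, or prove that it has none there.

f(1) = 3 and f(4) = -2454, which have opposite signs.
f is continuous everywhere (it is a polynomial), in particular on [1, 4].
By the Intermediate Value Theorem, f takes the value 0 somewhere in the open interval.

Such a root exists.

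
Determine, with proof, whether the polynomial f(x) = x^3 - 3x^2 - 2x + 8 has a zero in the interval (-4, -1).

f(-4) = -96 and f(-1) = 6, which have opposite signs.
Since f is a polynomial it is continuous on [-4, -1].
By the Intermediate Value Theorem f must vanish at some point of (-4, -1).

Such a root exists.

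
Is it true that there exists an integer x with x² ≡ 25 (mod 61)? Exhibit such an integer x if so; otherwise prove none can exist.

x = 56

Take x = 56. Then 56² = 3136 = 51·61 + 25, so 56² ≡ 25 (mod 61).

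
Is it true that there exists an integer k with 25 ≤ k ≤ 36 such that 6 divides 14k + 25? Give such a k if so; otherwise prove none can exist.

At k = 25, 14·25 + 25 = 375 ≡ 3 (mod 6), and each step in k adds 14 ≡ 2 (mod 6), giving residues 3, 5, 1, 3, 5, 1, 3, 5, 1, 3, 5, 1 for k = 25, 26, …, 36.
Since 0 is absent from this list, 6 ∤ 14k + 25 for every k with 25 ≤ k ≤ 36.

No such integer k in that range exists.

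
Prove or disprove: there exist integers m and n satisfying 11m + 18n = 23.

Since gcd(11, 18) = 1, every integer is an integer combination of 11 and 18.
Euclidean algorithm: 18 = 1·11 + 7, 11 = 1·7 + 4, 7 = 1·4 + 3, 4 = 1·3 + 1, 3 = 3·1 + 0.
Back-substituting, 1 = 4 − 1·3 = 4 − (7 − 1·4) = −7 + 2·4 = −7 + 2·(11 − 1·7) = 2·11 − 3·7 = 2·11 − 3·(18 − 1·11) = −3·18 + 5·11; that is, 11·5 + 18·(-3) = 1.
Times 23: 11·115 + 18·(-69) = 23, so (115, -69) solves it.
The general solution is m = 115 + 18k, n = -69 − 11k; taking k = -6 gives the smaller pair m = 7, n = -3.
Check: 11·7 + 18·(-3) = 77 − 54 = 23. ✓

m = 7, n = -3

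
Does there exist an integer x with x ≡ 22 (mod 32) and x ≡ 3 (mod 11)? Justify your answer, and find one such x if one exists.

Since 32 and 11 share no common factor, CRT says the pair of congruences has a solution (unique mod 352).
Any solution of the first congruence is x = 22 + 32t; substituting into the second, 32t ≡ 3 − 22 ≡ 3 (mod 11).
32 ≡ 10 (mod 11), so this reads 10t ≡ 3 (mod 11). Invert 10 mod 11 by the Euclidean algorithm: 11 = 1·10 + 1, 10 = 10·1 + 0; back-substituting, 1 = 11 − 1·10. Hence 10·(-1) ≡ 1, so 10⁻¹ ≡ -1 ≡ 10 (mod 11).
Multiplying by 10: t ≡ 10·3 = 30 ≡ 8 (mod 11).
Taking t = 8 gives x = 22 + 32·8 = 278.
Verify: 278 = 8·32 + 22 and 278 = 25·11 + 3. ✓

x = 278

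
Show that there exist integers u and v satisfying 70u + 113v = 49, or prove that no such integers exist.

u = 12, v = -7

Since gcd(70, 113) = 1, every integer is an integer combination of 70 and 113.
Euclidean algorithm: 113 = 1·70 + 43, 70 = 1·43 + 27, 43 = 1·27 + 16, 27 = 1·16 + 11, 16 = 1·11 + 5, 11 = 2·5 + 1, 5 = 5·1 + 0.
Unwinding: 1 = 11 − 2·5 = 11 − 2·(16 − 1·11) = −2·16 + 3·11 = −2·16 + 3·(27 − 1·16) = 3·27 − 5·16 = 3·27 − 5·(43 − 1·27) = −5·43 + 8·27 = −5·43 + 8·(70 − 1·43) = 8·70 − 13·43 = 8·70 − 13·(113 − 1·70) = −13·113 + 21·70, i.e. 70·21 + 113·(-13) = 1.
Times 49: 70·1029 + 113·(-637) = 49, so (1029, -637) solves it.
Subtracting 9·113 from u and adding 9·70 to v gives the tidier solution (12, -7).
Indeed 70·12 + 113·(-7) = 840 − 791 = 49.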